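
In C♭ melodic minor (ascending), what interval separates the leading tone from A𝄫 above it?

diminished seventh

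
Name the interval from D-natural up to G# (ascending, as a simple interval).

Counting letters D–E–F–G gives a fourth.
D→G# = 6 semitones, 1 wider than the perfect fourth (5), so augmented.

augmented fourth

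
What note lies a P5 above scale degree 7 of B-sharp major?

E##

Scale degree 7 of B# major is A##.
A perfect fifth (7 semitones) above A## lands on the letter E, giving E##.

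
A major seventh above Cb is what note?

Bb

A seventh above C lands on the letter B.
A major seventh spans 11 semitones, so Cb moves to pitch class 10. On the letter B that is Bb.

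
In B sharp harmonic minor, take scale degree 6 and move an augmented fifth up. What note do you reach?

Scale degree 6 of B# harmonic minor is G#.
An augmented fifth (8 semitones) above G# lands on the letter D, giving D##.

D##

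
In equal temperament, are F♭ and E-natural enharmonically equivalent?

Fb = pitch class 4 and E = pitch class 4 — the same pitch class, so they are enharmonic equivalents.

Yes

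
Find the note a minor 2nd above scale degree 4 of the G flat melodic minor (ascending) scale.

Scale degree 4 of Gb melodic minor (ascending) is Cb.
A minor second (1 semitone) above Cb lands on the letter D, giving Dbb.

Dbb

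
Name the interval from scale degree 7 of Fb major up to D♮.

major seventh

Scale degree 7 of Fb major is Eb.
Eb up to D: letters E→D make it a seventh; 11 semitones makes it major.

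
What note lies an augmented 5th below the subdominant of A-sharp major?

G

The subdominant of A# major is D#.
An augmented fifth (8 semitones) below D# lands on the letter G, giving G.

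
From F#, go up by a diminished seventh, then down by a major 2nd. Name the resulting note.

Db

A diminished seventh up from F# is Eb (letter E, 9 semitones up).
A major second down from Eb is Db (letter D, 2 semitones down).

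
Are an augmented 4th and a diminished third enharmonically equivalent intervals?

No

An augmented fourth spans 6 semitones; a diminished third spans 2.
The spans differ, so they are not enharmonic equivalents.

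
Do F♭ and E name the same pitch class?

Yes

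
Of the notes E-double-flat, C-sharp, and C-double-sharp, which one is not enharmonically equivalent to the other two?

In 12-tone equal temperament, enharmonic equivalents share a pitch class. Ebb is pitch class 2; C# is pitch class 1; C## is pitch class 2.
Ebb and C## share pitch class 2, while C# is pitch class 1.

C#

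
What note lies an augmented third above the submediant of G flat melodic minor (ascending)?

G#

The submediant of Gb melodic minor (ascending) is Eb.
An augmented third (5 semitones) above Eb lands on the letter G, giving G#.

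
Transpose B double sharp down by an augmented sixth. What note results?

B down a major sixth is D, so the target letter is D.
From B##, an augmented sixth is 10 semitones down: D#.

D#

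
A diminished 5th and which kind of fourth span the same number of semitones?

augmented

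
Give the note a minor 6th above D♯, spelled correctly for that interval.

B

D up a major sixth is B, so the target letter is B.
From D#, a minor sixth is 8 semitones up: B.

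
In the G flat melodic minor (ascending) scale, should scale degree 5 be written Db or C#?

Db

Each scale degree takes a distinct letter name. Degree 5 of a scale on G must use the letter D.
Db and C# are enharmonically the same pitch, but only Db uses the letter D, so it is the correct spelling here.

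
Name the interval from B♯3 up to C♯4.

minor second

Counting letters B–C gives a second.
B#→C# = 1 semitone, 1 narrower than the major second (2), so minor.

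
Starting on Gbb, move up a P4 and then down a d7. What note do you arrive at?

Db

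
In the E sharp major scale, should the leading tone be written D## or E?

D##

Each scale degree takes a distinct letter name. Degree 7 of a scale on E must use the letter D.
D## and E are enharmonically the same pitch, but only D## uses the letter D, so it is the correct spelling here.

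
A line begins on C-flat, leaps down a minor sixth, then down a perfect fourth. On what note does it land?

A minor sixth down from Cb is Eb (letter E, 8 semitones down).
A perfect fourth down from Eb is Bb (letter B, 5 semitones down).

Bb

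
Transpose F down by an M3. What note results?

Db

A third below F lands on the letter D.
A major third spans 4 semitones, so F moves to pitch class 1. On the letter D that is Db.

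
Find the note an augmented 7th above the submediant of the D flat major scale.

A#

The submediant of Db major is Bb.
An augmented seventh (12 semitones) above Bb lands on the letter A, giving A#.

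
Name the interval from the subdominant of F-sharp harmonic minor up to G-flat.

The subdominant of F# harmonic minor is B.
B up to Gb: letters B→G make it a sixth; 7 semitones makes it diminished.

diminished sixth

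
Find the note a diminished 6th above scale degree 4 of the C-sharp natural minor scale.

Db

Scale degree 4 of C# natural minor is F#.
A diminished sixth (7 semitones) above F# lands on the letter D, giving Db.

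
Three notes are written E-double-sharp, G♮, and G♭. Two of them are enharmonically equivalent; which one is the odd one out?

In 12-tone equal temperament, enharmonic equivalents share a pitch class. E## is pitch class 6; G is pitch class 7; Gb is pitch class 6.
E## and Gb share pitch class 6, while G is pitch class 7.

G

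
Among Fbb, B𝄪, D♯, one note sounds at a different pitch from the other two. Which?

B##

In 12-tone equal temperament, enharmonic equivalents share a pitch class. Fbb is pitch class 3; B## is pitch class 1; D# is pitch class 3.
Fbb and D# share pitch class 3, while B## is pitch class 1.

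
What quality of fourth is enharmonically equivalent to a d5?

A diminished fifth spans 6 semitones.
A fourth spanning 6 semitones is augmented (the perfect fourth is 5).

augmented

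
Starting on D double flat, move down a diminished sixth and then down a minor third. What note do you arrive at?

A diminished sixth down from Dbb is F (letter F, 7 semitones down).
A minor third down from F is D (letter D, 3 semitones down).

D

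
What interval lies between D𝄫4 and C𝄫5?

Counting letters D–E–F–G–A–B–C gives a seventh.
Dbb→Cbb = 10 semitones, 1 narrower than the major seventh (11), so minor.

minor seventh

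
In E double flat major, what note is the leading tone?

Db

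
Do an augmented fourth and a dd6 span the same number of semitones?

Yes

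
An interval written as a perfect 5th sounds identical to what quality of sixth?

A perfect fifth spans 7 semitones.
A sixth spanning 7 semitones is diminished (the major sixth is 9).

diminished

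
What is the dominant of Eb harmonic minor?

Bb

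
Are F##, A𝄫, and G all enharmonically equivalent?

F## is pitch class 7; Abb is pitch class 7; G is pitch class 7.
All spellings map to pitch class 7, so they are enharmonically equivalent.

Yes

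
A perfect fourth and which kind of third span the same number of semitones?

A perfect fourth spans 5 semitones.
A third spanning 5 semitones is augmented (the major third is 4).

augmented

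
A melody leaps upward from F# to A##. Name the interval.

The letter names run F→A, a span of 2 letter steps, so the interval is some kind of third.
F# to A## is 5 semitones. A major third is 4, so 5 makes it augmented.

augmented third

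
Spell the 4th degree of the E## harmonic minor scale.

Degree 4 takes the letter 3 steps above E, which is A.
In harmonic minor, degree 4 sits 5 semitones above the tonic. E## + 5 semitones is pitch class 11, spelled on A as A##.

A##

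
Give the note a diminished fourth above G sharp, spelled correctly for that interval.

G up a perfect fourth is C, so the target letter is C.
From G#, a diminished fourth is 4 semitones up: C.

C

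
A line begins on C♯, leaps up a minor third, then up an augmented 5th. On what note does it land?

A minor third up from C# is E (letter E, 3 semitones up).
An augmented fifth up from E is B# (letter B, 8 semitones up).

B#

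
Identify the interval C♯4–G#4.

perfect fifth

The letter names run C→G, a span of 4 letter steps, so the interval is some kind of fifth.
C# to G# is 7 semitones. A perfect fifth is 7, so 7 makes it perfect.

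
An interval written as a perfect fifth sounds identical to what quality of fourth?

A perfect fifth spans 7 semitones.
A fourth spanning 7 semitones is doubly augmented (the perfect fourth is 5).

doubly augmented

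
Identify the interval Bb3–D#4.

The letter names run B→D, a span of 2 letter steps, so the interval is some kind of third.
Bb to D# is 5 semitones. A major third is 4, so 5 makes it augmented.

augmented third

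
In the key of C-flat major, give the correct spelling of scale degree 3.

Eb

The Cb major scale runs Cb Db Eb Fb Gb Ab Bb.
Degree 3 is Eb.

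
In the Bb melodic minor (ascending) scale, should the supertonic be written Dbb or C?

C

Each scale degree takes a distinct letter name. Degree 2 of a scale on B must use the letter C.
C and Dbb are enharmonically the same pitch, but only C uses the letter C, so it is the correct spelling here.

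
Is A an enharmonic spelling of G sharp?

A is pitch class 9; G# is pitch class 8.
The pitch classes differ (9 vs. 8), so they are not enharmonic equivalents.

No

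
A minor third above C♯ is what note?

C up a major third is E, so the target letter is E.
From C#, a minor third is 3 semitones up: E.

E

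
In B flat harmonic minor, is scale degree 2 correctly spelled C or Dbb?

Each scale degree takes a distinct letter name. Degree 2 of a scale on B must use the letter C.
C and Dbb are enharmonically the same pitch, but only C uses the letter C, so it is the correct spelling here.

C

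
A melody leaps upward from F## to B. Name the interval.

diminished fourth

Counting letters F–G–A–B gives a fourth.
F##→B = 4 semitones, 1 narrower than the perfect fourth (5), so diminished.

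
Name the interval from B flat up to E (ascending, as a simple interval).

The letter names run B→E, a span of 3 letter steps, so the interval is some kind of fourth.
Bb to E is 6 semitones. A perfect fourth is 5, so 6 makes it augmented.

augmented fourth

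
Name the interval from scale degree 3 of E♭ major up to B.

Scale degree 3 of Eb major is G.
G up to B: letters G→B make it a third; 4 semitones makes it major.

major third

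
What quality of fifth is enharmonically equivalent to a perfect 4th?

A perfect fourth spans 5 semitones.
A fifth spanning 5 semitones is doubly diminished (the perfect fifth is 7).

doubly diminished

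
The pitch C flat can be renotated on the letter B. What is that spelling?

B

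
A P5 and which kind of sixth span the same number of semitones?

diminished

A perfect fifth spans 7 semitones.
A sixth spanning 7 semitones is diminished (the major sixth is 9).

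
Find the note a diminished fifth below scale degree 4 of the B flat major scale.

Scale degree 4 of Bb major is Eb.
A diminished fifth (6 semitones) below Eb lands on the letter A, giving A.

A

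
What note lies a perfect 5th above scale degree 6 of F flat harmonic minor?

Scale degree 6 of Fb harmonic minor is Dbb.
A perfect fifth (7 semitones) above Dbb lands on the letter A, giving Abb.

Abb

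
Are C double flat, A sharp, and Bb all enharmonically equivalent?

Yes

Cbb is pitch class 10; A# is pitch class 10; Bb is pitch class 10.
All spellings map to pitch class 10, so they are enharmonically equivalent.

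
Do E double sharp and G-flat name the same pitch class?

E## is pitch class 6; Gb is pitch class 6.
All spellings map to pitch class 6, so they are enharmonically equivalent.

Yes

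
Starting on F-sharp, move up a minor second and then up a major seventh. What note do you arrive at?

F#

A minor second up from F# is G (letter G, 1 semitone up).
A major seventh up from G is F# (letter F, 11 semitones up).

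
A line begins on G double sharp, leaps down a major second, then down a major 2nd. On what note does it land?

E#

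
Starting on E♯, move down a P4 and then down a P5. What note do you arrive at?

E#

A perfect fourth down from E# is B# (letter B, 5 semitones down).
A perfect fifth down from B# is E# (letter E, 7 semitones down).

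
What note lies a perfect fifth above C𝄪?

C up a perfect fifth is G, so the target letter is G.
From C##, a perfect fifth is 7 semitones up: G##.

G##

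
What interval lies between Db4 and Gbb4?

Counting letters D–E–F–G gives a fourth.
Db→Gbb = 4 semitones, 1 narrower than the perfect fourth (5), so diminished.

diminished fourth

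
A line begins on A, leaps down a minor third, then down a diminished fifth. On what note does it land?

B#

A minor third down from A is F# (letter F, 3 semitones down).
A diminished fifth down from F# is B# (letter B, 6 semitones down).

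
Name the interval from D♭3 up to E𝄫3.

The letter names run D→E, a span of 1 letter step, so the interval is some kind of second.
Db to Ebb is 1 semitone. A major second is 2, so 1 makes it minor.

minor second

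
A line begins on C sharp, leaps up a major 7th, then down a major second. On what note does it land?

A major seventh up from C# is B# (letter B, 11 semitones up).
A major second down from B# is A# (letter A, 2 semitones down).

A#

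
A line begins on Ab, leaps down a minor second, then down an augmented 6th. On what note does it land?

Bbb

A minor second down from Ab is G (letter G, 1 semitone down).
An augmented sixth down from G is Bbb (letter B, 10 semitones down).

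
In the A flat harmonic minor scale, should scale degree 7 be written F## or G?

Each scale degree takes a distinct letter name. Degree 7 of a scale on A must use the letter G.
G and F## are enharmonically the same pitch, but only G uses the letter G, so it is the correct spelling here.

G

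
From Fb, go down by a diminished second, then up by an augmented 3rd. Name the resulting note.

A diminished second down from Fb is E (letter E, 0 semitones down).
An augmented third up from E is G## (letter G, 5 semitones up).

G##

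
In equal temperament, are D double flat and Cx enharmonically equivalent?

No

Two spellings are enharmonically equivalent only if they share a pitch class.
Here Dbb → 0, C## → 2; 0 ≠ 2, so they are not.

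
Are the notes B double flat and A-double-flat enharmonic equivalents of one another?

No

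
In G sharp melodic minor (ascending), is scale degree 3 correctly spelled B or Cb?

Each scale degree takes a distinct letter name. Degree 3 of a scale on G must use the letter B.
B and Cb are enharmonically the same pitch, but only B uses the letter B, so it is the correct spelling here.

B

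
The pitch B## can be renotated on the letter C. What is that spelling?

C#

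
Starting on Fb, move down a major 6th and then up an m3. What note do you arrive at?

A major sixth down from Fb is Abb (letter A, 9 semitones down).
A minor third up from Abb is Cbb (letter C, 3 semitones up).

Cbb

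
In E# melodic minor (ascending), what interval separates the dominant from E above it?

The dominant of E# melodic minor (ascending) is B#.
B# up to E: letters B→E make it a fourth; 4 semitones makes it diminished.

diminished fourth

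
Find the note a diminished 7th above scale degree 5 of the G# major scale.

C

Scale degree 5 of G# major is D#.
A diminished seventh (9 semitones) above D# lands on the letter C, giving C.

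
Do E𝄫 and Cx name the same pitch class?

Yes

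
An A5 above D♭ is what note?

A

D up a perfect fifth is A, so the target letter is A.
From Db, an augmented fifth is 8 semitones up: A.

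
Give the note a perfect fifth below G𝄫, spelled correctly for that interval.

Cbb

G down a perfect fifth is C, so the target letter is C.
From Gbb, a perfect fifth is 7 semitones down: Cbb.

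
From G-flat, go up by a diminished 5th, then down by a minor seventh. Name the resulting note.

A diminished fifth up from Gb is Dbb (letter D, 6 semitones up).
A minor seventh down from Dbb is Ebb (letter E, 10 semitones down).

Ebb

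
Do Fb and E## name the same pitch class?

No

Two spellings are enharmonically equivalent only if they share a pitch class.
Here Fb → 4, E## → 6; 4 ≠ 6, so they are not.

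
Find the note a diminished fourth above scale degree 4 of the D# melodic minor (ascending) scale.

Scale degree 4 of D# melodic minor (ascending) is G#.
A diminished fourth (4 semitones) above G# lands on the letter C, giving C.

C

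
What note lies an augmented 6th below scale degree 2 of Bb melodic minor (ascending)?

Ebb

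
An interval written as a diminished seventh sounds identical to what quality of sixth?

A diminished seventh spans 9 semitones.
A sixth spanning 9 semitones is major (the major sixth is 9).

major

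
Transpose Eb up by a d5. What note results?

Bbb

E up a perfect fifth is B, so the target letter is B.
From Eb, a diminished fifth is 6 semitones up: Bbb.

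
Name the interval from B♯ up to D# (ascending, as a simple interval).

The letter names run B→D, a span of 2 letter steps, so the interval is some kind of third.
B# to D# is 3 semitones. A major third is 4, so 3 makes it minor.

minor third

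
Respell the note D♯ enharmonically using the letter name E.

Eb

Plain E sits 1 semitone above D#, so on the letter E the same pitch needs a flat: Eb.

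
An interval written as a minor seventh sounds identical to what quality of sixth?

augmented

A minor seventh spans 10 semitones.
A sixth spanning 10 semitones is augmented (the major sixth is 9).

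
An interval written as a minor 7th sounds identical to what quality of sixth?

A minor seventh spans 10 semitones.
A sixth spanning 10 semitones is augmented (the major sixth is 9).

augmented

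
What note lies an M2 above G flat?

G up a major second is A, so the target letter is A.
From Gb, a major second is 2 semitones up: Ab.

Ab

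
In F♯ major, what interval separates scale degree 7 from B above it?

Scale degree 7 of F# major is E#.
E# up to B: letters E→B make it a fifth; 6 semitones makes it diminished.

diminished fifth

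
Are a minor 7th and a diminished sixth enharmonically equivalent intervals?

No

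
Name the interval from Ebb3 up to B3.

doubly augmented fifth

Counting letters E–F–G–A–B gives a fifth.
Ebb→B = 9 semitones, 2 wider than the perfect fifth (7), so doubly augmented.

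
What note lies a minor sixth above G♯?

A sixth above G lands on the letter E.
A minor sixth spans 8 semitones, so G# moves to pitch class 4. On the letter E that is E.

E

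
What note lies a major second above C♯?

D#

C up a major second is D, so the target letter is D.
From C#, a major second is 2 semitones up: D#.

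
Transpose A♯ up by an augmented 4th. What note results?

A up a perfect fourth is D, so the target letter is D.
From A#, an augmented fourth is 6 semitones up: D##.

D##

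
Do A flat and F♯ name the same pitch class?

No

Ab is pitch class 8; F# is pitch class 6.
The pitch classes differ (8 vs. 6), so they are not enharmonic equivalents.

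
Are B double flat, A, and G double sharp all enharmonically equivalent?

Bbb = pitch class 9 and A = pitch class 9 and G## = pitch class 9 — the same pitch class, so they are enharmonic equivalents.

Yes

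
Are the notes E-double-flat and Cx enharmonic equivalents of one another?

Yes

Ebb is pitch class 2; C## is pitch class 2.
All spellings map to pitch class 2, so they are enharmonically equivalent.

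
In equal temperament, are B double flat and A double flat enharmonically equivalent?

Bbb is pitch class 9; Abb is pitch class 7.
The pitch classes differ (9 vs. 7), so they are not enharmonic equivalents.

No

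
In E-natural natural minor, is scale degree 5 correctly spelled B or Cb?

B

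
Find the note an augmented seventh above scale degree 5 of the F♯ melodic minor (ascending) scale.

B##

Scale degree 5 of F# melodic minor (ascending) is C#.
An augmented seventh (12 semitones) above C# lands on the letter B, giving B##.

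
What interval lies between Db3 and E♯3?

Counting letters D–E gives a second.
Db→E# = 4 semitones, 2 wider than the major second (2), so doubly augmented.

doubly augmented second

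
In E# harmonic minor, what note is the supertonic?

Degree 2 takes the letter 1 step above E, which is F.
In harmonic minor, degree 2 sits 2 semitones above the tonic. E# + 2 semitones is pitch class 7, spelled on F as F##.

F##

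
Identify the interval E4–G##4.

The letter names run E→G, a span of 2 letter steps, so the interval is some kind of third.
E to G## is 5 semitones. A major third is 4, so 5 makes it augmented.

augmented third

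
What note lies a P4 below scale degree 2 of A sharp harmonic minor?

F##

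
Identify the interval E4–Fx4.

The letter names run E→F, a span of 1 letter step, so the interval is some kind of second.
E to F## is 3 semitones. A major second is 2, so 3 makes it augmented.

augmented second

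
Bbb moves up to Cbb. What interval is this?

Counting letters B–C gives a second.
Bbb→Cbb = 1 semitone, 1 narrower than the major second (2), so minor.

minor second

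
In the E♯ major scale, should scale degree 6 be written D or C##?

C##

Each scale degree takes a distinct letter name. Degree 6 of a scale on E must use the letter C.
C## and D are enharmonically the same pitch, but only C## uses the letter C, so it is the correct spelling here.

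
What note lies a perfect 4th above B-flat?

B up a perfect fourth is E, so the target letter is E.
From Bb, a perfect fourth is 5 semitones up: Eb.

Eb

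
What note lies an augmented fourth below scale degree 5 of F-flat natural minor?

Gbb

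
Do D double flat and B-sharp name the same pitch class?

Yes

Dbb is pitch class 0; B# is pitch class 0.
All spellings map to pitch class 0, so they are enharmonically equivalent.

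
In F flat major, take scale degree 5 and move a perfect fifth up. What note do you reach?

Gb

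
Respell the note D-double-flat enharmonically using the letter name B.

Dbb is pitch class 0. The letter B alone is pitch class 11.
To reach pitch class 0 from B requires an offset of +1 semitone, i.e. sharp: B#.

B#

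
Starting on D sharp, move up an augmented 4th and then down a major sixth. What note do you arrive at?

B#

An augmented fourth up from D# is G## (letter G, 6 semitones up).
A major sixth down from G## is B# (letter B, 9 semitones down).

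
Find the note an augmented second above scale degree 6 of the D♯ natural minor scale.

Scale degree 6 of D# natural minor is B.
An augmented second (3 semitones) above B lands on the letter C, giving C##.

C##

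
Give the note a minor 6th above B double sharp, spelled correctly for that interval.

G##

A sixth above B lands on the letter G.
A minor sixth spans 8 semitones, so B## moves to pitch class 9. On the letter G that is G##.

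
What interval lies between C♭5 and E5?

augmented third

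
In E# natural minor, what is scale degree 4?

A#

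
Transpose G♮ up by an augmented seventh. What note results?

F##

A seventh above G lands on the letter F.
An augmented seventh spans 12 semitones, so G moves to pitch class 7. On the letter F that is F##.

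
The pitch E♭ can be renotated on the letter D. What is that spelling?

Eb is pitch class 3. The letter D alone is pitch class 2.
To reach pitch class 3 from D requires an offset of +1 semitone, i.e. sharp: D#.

D#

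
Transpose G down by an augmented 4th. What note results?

Db

A fourth below G lands on the letter D.
An augmented fourth spans 6 semitones, so G moves to pitch class 1. On the letter D that is Db.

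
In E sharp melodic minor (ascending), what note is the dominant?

B#

The E# melodic minor (ascending) scale runs E# F## G# A# B# C## D##.
Degree 5 is B#.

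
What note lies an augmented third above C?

E#

C up a major third is E, so the target letter is E.
From C, an augmented third is 5 semitones up: E#.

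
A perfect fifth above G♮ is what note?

D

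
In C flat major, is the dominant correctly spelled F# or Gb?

Each scale degree takes a distinct letter name. Degree 5 of a scale on C must use the letter G.
Gb and F# are enharmonically the same pitch, but only Gb uses the letter G, so it is the correct spelling here.

Gb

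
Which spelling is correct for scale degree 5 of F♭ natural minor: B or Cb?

Cb

Each scale degree takes a distinct letter name. Degree 5 of a scale on F must use the letter C.
Cb and B are enharmonically the same pitch, but only Cb uses the letter C, so it is the correct spelling here.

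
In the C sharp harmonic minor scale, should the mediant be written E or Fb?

Each scale degree takes a distinct letter name. Degree 3 of a scale on C must use the letter E.
E and Fb are enharmonically the same pitch, but only E uses the letter E, so it is the correct spelling here.

E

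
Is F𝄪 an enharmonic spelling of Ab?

No

Two spellings are enharmonically equivalent only if they share a pitch class.
Here F## → 7, Ab → 8; 7 ≠ 8, so they are not.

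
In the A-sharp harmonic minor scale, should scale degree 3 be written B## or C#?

C#

Each scale degree takes a distinct letter name. Degree 3 of a scale on A must use the letter C.
C# and B## are enharmonically the same pitch, but only C# uses the letter C, so it is the correct spelling here.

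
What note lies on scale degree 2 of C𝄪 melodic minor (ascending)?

Degree 2 takes the letter 1 step above C, which is D.
In melodic minor (ascending), degree 2 sits 2 semitones above the tonic. C## + 2 semitones is pitch class 4, spelled on D as D##.

D##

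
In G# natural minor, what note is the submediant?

Degree 6 takes the letter 5 steps above G, which is E.
In natural minor, degree 6 sits 8 semitones above the tonic. G# + 8 semitones is pitch class 4, spelled on E as E.

E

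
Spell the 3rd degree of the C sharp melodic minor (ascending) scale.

The C# melodic minor (ascending) scale runs C# D# E F# G# A# B#.
Degree 3 is E.

E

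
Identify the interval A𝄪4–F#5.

Counting letters A–B–C–D–E–F gives a sixth.
A##→F# = 7 semitones, 2 narrower than the major sixth (9), so diminished.

diminished sixth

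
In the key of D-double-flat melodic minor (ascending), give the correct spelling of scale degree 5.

Abb

The Dbb melodic minor (ascending) scale runs Dbb Ebb Fbb Gbb Abb Bbb Cb.
Degree 5 is Abb.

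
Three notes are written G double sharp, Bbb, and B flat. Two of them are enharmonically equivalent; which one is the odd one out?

In 12-tone equal temperament, enharmonic equivalents share a pitch class. G## is pitch class 9; Bbb is pitch class 9; Bb is pitch class 10.
G## and Bbb share pitch class 9, while Bb is pitch class 10.

Bb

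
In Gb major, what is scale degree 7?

The Gb major scale runs Gb Ab Bb Cb Db Eb F.
Degree 7 is F.

F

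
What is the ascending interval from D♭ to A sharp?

doubly augmented fifth

The letter names run D→A, a span of 4 letter steps, so the interval is some kind of fifth.
Db to A# is 9 semitones. A perfect fifth is 7, so 9 makes it doubly augmented.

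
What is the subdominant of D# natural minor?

The D# natural minor scale runs D# E# F# G# A# B C#.
Degree 4 is G#.

G#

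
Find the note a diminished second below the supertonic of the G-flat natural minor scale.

G#

The supertonic of Gb natural minor is Ab.
A diminished second (0 semitones) below Ab lands on the letter G, giving G#.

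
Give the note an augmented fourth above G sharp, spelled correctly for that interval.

C##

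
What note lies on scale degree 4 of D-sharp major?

The D# major scale runs D# E# F## G# A# B# C##.
Degree 4 is G#.

G#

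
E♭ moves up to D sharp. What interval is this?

Counting letters E–F–G–A–B–C–D gives a seventh.
Eb→D# = 12 semitones, 1 wider than the major seventh (11), so augmented.

augmented seventh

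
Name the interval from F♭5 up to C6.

augmented fifth

The letter names run F→C, a span of 4 letter steps, so the interval is some kind of fifth.
Fb to C is 8 semitones. A perfect fifth is 7, so 8 makes it augmented.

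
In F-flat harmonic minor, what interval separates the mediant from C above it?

augmented third

The mediant of Fb harmonic minor is Abb.
Abb up to C: letters A→C make it a third; 5 semitones makes it augmented.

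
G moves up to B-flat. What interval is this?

Counting letters G–A–B gives a third.
G→Bb = 3 semitones, 1 narrower than the major third (4), so minor.

minor third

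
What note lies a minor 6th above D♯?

B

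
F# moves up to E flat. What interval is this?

diminished seventh

The letter names run F→E, a span of 6 letter steps, so the interval is some kind of seventh.
F# to Eb is 9 semitones. A major seventh is 11, so 9 makes it diminished.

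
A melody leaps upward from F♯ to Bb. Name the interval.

Counting letters F–G–A–B gives a fourth.
F#→Bb = 4 semitones, 1 narrower than the perfect fourth (5), so diminished.

diminished fourth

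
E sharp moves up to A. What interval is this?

diminished fourth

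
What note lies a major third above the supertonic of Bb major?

The supertonic of Bb major is C.
A major third (4 semitones) above C lands on the letter E, giving E.

E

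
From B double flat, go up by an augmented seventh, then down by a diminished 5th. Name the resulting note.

An augmented seventh up from Bbb is A (letter A, 12 semitones up).
A diminished fifth down from A is D# (letter D, 6 semitones down).

D#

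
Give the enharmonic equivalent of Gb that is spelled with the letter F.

Plain F sits 1 semitone below Gb, so on the letter F the same pitch needs a sharp: F#.

F#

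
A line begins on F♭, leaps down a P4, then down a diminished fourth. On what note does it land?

G

A perfect fourth down from Fb is Cb (letter C, 5 semitones down).
A diminished fourth down from Cb is G (letter G, 4 semitones down).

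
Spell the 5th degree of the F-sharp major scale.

C#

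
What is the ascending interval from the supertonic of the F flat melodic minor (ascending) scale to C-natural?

augmented fourth

The supertonic of Fb melodic minor (ascending) is Gb.
Gb up to C: letters G→C make it a fourth; 6 semitones makes it augmented.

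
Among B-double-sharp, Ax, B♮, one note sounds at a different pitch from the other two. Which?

In 12-tone equal temperament, enharmonic equivalents share a pitch class. B## is pitch class 1; A## is pitch class 11; B is pitch class 11.
A## and B share pitch class 11, while B## is pitch class 1.

B##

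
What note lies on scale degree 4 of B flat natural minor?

Eb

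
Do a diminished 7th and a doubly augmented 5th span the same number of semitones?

A diminished seventh spans 9 semitones; a doubly augmented fifth spans 9.
They are enharmonically equivalent.

Yes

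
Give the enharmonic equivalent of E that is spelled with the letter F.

Fb

E is pitch class 4. The letter F alone is pitch class 5.
To reach pitch class 4 from F requires an offset of -1 semitone, i.e. flat: Fb.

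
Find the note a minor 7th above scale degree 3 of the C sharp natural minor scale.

D

Scale degree 3 of C# natural minor is E.
A minor seventh (10 semitones) above E lands on the letter D, giving D.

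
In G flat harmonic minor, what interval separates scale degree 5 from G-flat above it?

Scale degree 5 of Gb harmonic minor is Db.
Db up to Gb: letters D→G make it a fourth; 5 semitones makes it perfect.

perfect fourth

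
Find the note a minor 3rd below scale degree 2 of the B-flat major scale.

A

Scale degree 2 of Bb major is C.
A minor third (3 semitones) below C lands on the letter A, giving A.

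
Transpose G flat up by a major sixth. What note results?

Eb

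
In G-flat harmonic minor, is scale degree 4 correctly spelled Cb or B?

Each scale degree takes a distinct letter name. Degree 4 of a scale on G must use the letter C.
Cb and B are enharmonically the same pitch, but only Cb uses the letter C, so it is the correct spelling here.

Cb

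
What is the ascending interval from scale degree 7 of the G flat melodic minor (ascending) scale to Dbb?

diminished sixth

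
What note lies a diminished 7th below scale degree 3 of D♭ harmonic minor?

G

Scale degree 3 of Db harmonic minor is Fb.
A diminished seventh (9 semitones) below Fb lands on the letter G, giving G.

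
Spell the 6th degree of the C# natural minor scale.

Degree 6 takes the letter 5 steps above C, which is A.
In natural minor, degree 6 sits 8 semitones above the tonic. C# + 8 semitones is pitch class 9, spelled on A as A.

A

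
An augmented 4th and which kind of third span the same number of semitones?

An augmented fourth spans 6 semitones.
A third spanning 6 semitones is doubly augmented (the major third is 4).

doubly augmented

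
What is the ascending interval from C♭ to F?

augmented fourth

Counting letters C–D–E–F gives a fourth.
Cb→F = 6 semitones, 1 wider than the perfect fourth (5), so augmented.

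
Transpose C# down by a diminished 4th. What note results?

C down a perfect fourth is G, so the target letter is G.
From C#, a diminished fourth is 4 semitones down: G##.

G##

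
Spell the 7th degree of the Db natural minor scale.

Cb

The Db natural minor scale runs Db Eb Fb Gb Ab Bbb Cb.
Degree 7 is Cb.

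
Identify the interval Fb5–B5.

The letter names run F→B, a span of 3 letter steps, so the interval is some kind of fourth.
Fb to B is 7 semitones. A perfect fourth is 5, so 7 makes it doubly augmented.

doubly augmented fourth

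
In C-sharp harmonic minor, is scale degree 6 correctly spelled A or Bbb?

A

Each scale degree takes a distinct letter name. Degree 6 of a scale on C must use the letter A.
A and Bbb are enharmonically the same pitch, but only A uses the letter A, so it is the correct spelling here.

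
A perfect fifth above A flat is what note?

Eb

A up a perfect fifth is E, so the target letter is E.
From Ab, a perfect fifth is 7 semitones up: Eb.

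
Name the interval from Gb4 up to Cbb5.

The letter names run G→C, a span of 3 letter steps, so the interval is some kind of fourth.
Gb to Cbb is 4 semitones. A perfect fourth is 5, so 4 makes it diminished.

diminished fourth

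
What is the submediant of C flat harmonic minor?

Abb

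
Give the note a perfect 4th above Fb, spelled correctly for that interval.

Bbb

A fourth above F lands on the letter B.
A perfect fourth spans 5 semitones, so Fb moves to pitch class 9. On the letter B that is Bbb.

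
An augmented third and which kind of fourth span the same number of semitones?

An augmented third spans 5 semitones.
A fourth spanning 5 semitones is perfect (the perfect fourth is 5).

perfect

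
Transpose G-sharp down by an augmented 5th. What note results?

G down a perfect fifth is C, so the target letter is C.
From G#, an augmented fifth is 8 semitones down: C.

C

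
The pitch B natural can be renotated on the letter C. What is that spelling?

Cb

B is pitch class 11. The letter C alone is pitch class 0.
To reach pitch class 11 from C requires an offset of -1 semitone, i.e. flat: Cb.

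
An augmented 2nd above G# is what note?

G up a major second is A, so the target letter is A.
From G#, an augmented second is 3 semitones up: A##.

A##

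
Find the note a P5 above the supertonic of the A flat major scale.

The supertonic of Ab major is Bb.
A perfect fifth (7 semitones) above Bb lands on the letter F, giving F.

F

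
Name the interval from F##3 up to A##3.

major third

Counting letters F–G–A gives a third.
F##→A## = 4 semitones, exactly the major third.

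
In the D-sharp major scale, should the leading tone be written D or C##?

Each scale degree takes a distinct letter name. Degree 7 of a scale on D must use the letter C.
C## and D are enharmonically the same pitch, but only C## uses the letter C, so it is the correct spelling here.

C##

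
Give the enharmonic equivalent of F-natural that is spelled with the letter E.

E#

Plain E sits 1 semitone below F, so on the letter E the same pitch needs a sharp: E#.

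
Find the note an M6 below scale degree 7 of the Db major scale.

Eb

Scale degree 7 of Db major is C.
A major sixth (9 semitones) below C lands on the letter E, giving Eb.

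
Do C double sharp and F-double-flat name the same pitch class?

No

Two spellings are enharmonically equivalent only if they share a pitch class.
Here C## → 2, Fbb → 3; 2 ≠ 3, so they are not.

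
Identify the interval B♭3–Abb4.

diminished seventh

Counting letters B–C–D–E–F–G–A gives a seventh.
Bb→Abb = 9 semitones, 2 narrower than the major seventh (11), so diminished.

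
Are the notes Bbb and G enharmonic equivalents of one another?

Bbb is pitch class 9; G is pitch class 7.
The pitch classes differ (9 vs. 7), so they are not enharmonic equivalents.

No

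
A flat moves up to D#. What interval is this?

doubly augmented fourth

The letter names run A→D, a span of 3 letter steps, so the interval is some kind of fourth.
Ab to D# is 7 semitones. A perfect fourth is 5, so 7 makes it doubly augmented.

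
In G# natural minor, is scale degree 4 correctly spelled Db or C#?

C#

Each scale degree takes a distinct letter name. Degree 4 of a scale on G must use the letter C.
C# and Db are enharmonically the same pitch, but only C# uses the letter C, so it is the correct spelling here.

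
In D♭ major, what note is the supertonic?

Eb

The Db major scale runs Db Eb F Gb Ab Bb C.
Degree 2 is Eb.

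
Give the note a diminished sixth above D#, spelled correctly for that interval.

Bb

A sixth above D lands on the letter B.
A diminished sixth spans 7 semitones, so D# moves to pitch class 10. On the letter B that is Bb.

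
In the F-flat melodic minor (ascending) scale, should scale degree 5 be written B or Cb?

Each scale degree takes a distinct letter name. Degree 5 of a scale on F must use the letter C.
Cb and B are enharmonically the same pitch, but only Cb uses the letter C, so it is the correct spelling here.

Cb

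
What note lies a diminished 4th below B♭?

A fourth below B lands on the letter F.
A diminished fourth spans 4 semitones, so Bb moves to pitch class 6. On the letter F that is F#.

F#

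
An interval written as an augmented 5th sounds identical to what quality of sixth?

minor

An augmented fifth spans 8 semitones.
A sixth spanning 8 semitones is minor (the major sixth is 9).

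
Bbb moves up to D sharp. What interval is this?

The letter names run B→D, a span of 2 letter steps, so the interval is some kind of third.
Bbb to D# is 6 semitones. A major third is 4, so 6 makes it doubly augmented.

doubly augmented third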